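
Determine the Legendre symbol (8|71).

Pull out 2^3: since 71 ≡ 7 (mod 8), (2/71) = +1, so (2/71)^3 = +1.
Reached (1/71) = 1. Collecting the sign flips along the way, the symbol is +1.

1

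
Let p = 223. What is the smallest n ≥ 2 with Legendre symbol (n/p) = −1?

3

(2/223) = +1, so 2 is a residue.
(3/223) = −1, so 3 is the smallest positive non-residue mod 223.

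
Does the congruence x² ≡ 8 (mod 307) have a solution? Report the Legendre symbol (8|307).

-1

Euler's criterion: (8/307) ≡ 8^153 (mod 307).
8^2 ≡ 64 (mod 307)
8^4 ≡ 105 (mod 307)
8^8 ≡ 280 (mod 307)
8^16 ≡ 115 (mod 307)
8^32 ≡ 24 (mod 307)
8^64 ≡ 269 (mod 307)
8^128 ≡ 216 (mod 307)
8^153 = 8^(128+16+8+1) ≡ 306 (mod 307).
Result is 306 ≡ −1, so (8/307) = −1.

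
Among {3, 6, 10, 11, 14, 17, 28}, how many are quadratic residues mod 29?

2

(3/29) = -1 → non-residue.
(6/29) = +1 → QR.
(10/29) = -1 → non-residue.
(11/29) = -1 → non-residue.
(14/29) = -1 → non-residue.
(17/29) = -1 → non-residue.
(28/29) = +1 → QR.
Total quadratic residues among the 7: 2.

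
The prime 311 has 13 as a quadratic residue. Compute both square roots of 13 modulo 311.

18, 293

Since 311 ≡ 3 (mod 4), a square root of 13 is 13^((311+1)/4) = 13^78 mod 311.
Repeated squaring: 13^2≡169, 13^4≡260, 13^8≡113, 13^16≡18, 13^32≡13, 13^64≡169 (mod 311).
13^78 = 13^(64+8+4+2) ≡ 18 (mod 311).
Check: 18² = 324 ≡ 13 (mod 311). The two roots are 18 and 293.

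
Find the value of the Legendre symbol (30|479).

1

Pull out 2: since 479 ≡ 7 (mod 8), (2/479) = +1.
Reciprocity: 15 ≡ 3 and 479 ≡ 3 (mod 4), so (15/479) = −(479/15).
Reduce top mod 15: now compute (14/15).
Pull out 2: since 15 ≡ 7 (mod 8), (2/15) = +1.
Reciprocity: 7 ≡ 3 and 15 ≡ 3 (mod 4), so (7/15) = −(15/7).
Reduce top mod 7: now compute (1/7).
Reached (1/7) = 1. Collecting the sign flips along the way, the symbol is +1.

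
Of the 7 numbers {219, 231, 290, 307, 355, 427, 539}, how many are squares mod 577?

3

(219/577) = -1 → non-residue.
(231/577) = -1 → non-residue.
(290/577) = +1 → QR.
(307/577) = -1 → non-residue.
(355/577) = -1 → non-residue.
(427/577) = +1 → QR.
(539/577) = +1 → QR.
Total quadratic residues among the 7: 3.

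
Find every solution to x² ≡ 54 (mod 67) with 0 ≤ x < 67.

Since 67 ≡ 3 (mod 4), a square root of 54 is 54^((67+1)/4) = 54^17 mod 67.
Repeated squaring: 54^2≡35, 54^4≡19, 54^8≡26, 54^16≡6 (mod 67).
54^17 = 54^(16+1) ≡ 56 (mod 67).
Check: 56² = 3136 ≡ 54 (mod 67). The two roots are 11 and 56.

11, 56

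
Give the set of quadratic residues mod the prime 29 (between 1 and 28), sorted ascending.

1, 4, 5, 6, 7, 9, 13, 16, 20, 22, 23, 24, 25, 28

Square k = 1,…,14 (k and 29−k give the same square):
1²=1, 2²=4, 3²=9, 4²=16, 5²=25, 6²≡7, 7²≡20, 8²≡6, 9²≡23, 10²≡13, 11²≡5, 12²≡28, 13²≡24, 14²≡22 (mod 29).
So the quadratic residues mod 29 are {1, 4, 5, 6, 7, 9, 13, 16, 20, 22, 23, 24, 25, 28}.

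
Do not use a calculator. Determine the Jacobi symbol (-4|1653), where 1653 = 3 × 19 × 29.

First reduce: -4 ≡ 1649 (mod 1653).
Reciprocity: 1649 ≡ 1 and 1653 ≡ 1 (mod 4), so (1649/1653) = +(1653/1649).
Reduce top mod 1649: now compute (4/1649).
Pull out 2^2: since 1649 ≡ 1 (mod 8), (2/1649) = +1, so (2/1649)^2 = +1.
Reached (1/1649) = 1. Collecting the sign flips along the way, the symbol is +1.

1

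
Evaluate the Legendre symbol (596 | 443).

1

First reduce: 596 ≡ 153 (mod 443).
Reciprocity: 153 ≡ 1 and 443 ≡ 3 (mod 4), so (153/443) = +(443/153).
Reduce top mod 153: now compute (137/153).
Reciprocity: 137 ≡ 1 and 153 ≡ 1 (mod 4), so (137/153) = +(153/137).
Reduce top mod 137: now compute (16/137).
Pull out 2^4: since 137 ≡ 1 (mod 8), (2/137) = +1, so (2/137)^4 = +1.
Reached (1/137) = 1. Collecting the sign flips along the way, the symbol is +1.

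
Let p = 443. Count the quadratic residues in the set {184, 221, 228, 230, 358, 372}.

3

(184/443) = +1 → QR.
(221/443) = +1 → QR.
(228/443) = -1 → non-residue.
(230/443) = -1 → non-residue.
(358/443) = +1 → QR.
(372/443) = -1 → non-residue.
Total quadratic residues among the 6: 3.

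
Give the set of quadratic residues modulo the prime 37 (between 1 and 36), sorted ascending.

Square k = 1,…,18 (k and 37−k give the same square):
1²=1, 2²=4, 3²=9, 4²=16, 5²=25, 6²=36, 7²≡12, 8²≡27, 9²≡7, 10²≡26, 11²≡10, 12²≡33, 13²≡21, 14²≡11, 15²≡3, 16²≡34, 17²≡30, 18²≡28 (mod 37).
So the quadratic residues mod 37 are {1, 3, 4, 7, 9, 10, 11, 12, 16, 21, 25, 26, 27, 28, 30, 33, 34, 36}.

1, 3, 4, 7, 9, 10, 11, 12, 16, 21, 25, 26, 27, 28, 30, 33, 34, 36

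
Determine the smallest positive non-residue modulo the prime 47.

(2/47) = +1, so 2 is a residue.
(3/47) = +1, so 3 is a residue.
(4/47) = +1, so 4 is a residue.
(5/47) = −1, so 5 is the smallest positive non-residue mod 47.

5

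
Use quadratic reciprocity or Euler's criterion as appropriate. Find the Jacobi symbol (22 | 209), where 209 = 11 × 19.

0

Pull out 2: since 209 ≡ 1 (mod 8), (2/209) = +1.
Reciprocity: 11 ≡ 3 and 209 ≡ 1 (mod 4), so (11/209) = +(209/11).
Reduce top mod 11: now compute (0/11).
Top reduces to 0: gcd > 1, so the symbol is 0.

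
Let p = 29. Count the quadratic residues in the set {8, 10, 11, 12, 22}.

1

(8/29) = -1 → non-residue.
(10/29) = -1 → non-residue.
(11/29) = -1 → non-residue.
(12/29) = -1 → non-residue.
(22/29) = +1 → QR.
Total quadratic residues among the 5: 1.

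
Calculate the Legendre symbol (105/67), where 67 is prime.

-1

First reduce: 105 ≡ 38 (mod 67).
Pull out 2: since 67 ≡ 3 (mod 8), (2/67) = -1.
Reciprocity: 19 ≡ 3 and 67 ≡ 3 (mod 4), so (19/67) = −(67/19).
Reduce top mod 19: now compute (10/19).
Pull out 2: since 19 ≡ 3 (mod 8), (2/19) = -1.
Reciprocity: 5 ≡ 1 and 19 ≡ 3 (mod 4), so (5/19) = +(19/5).
Reduce top mod 5: now compute (4/5).
Pull out 2^2: since 5 ≡ 5 (mod 8), (2/5) = -1, so (2/5)^2 = +1.
Reached (1/5) = 1. Collecting the sign flips along the way, the symbol is -1.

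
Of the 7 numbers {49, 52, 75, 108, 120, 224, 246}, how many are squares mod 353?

(49/353) = +1 → QR.
(52/353) = -1 → non-residue.
(75/353) = -1 → non-residue.
(108/353) = -1 → non-residue.
(120/353) = +1 → QR.
(224/353) = -1 → non-residue.
(246/353) = -1 → non-residue.
Total quadratic residues among the 7: 2.

2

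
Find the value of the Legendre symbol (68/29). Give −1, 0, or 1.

Euler's criterion: (68/29) ≡ 10^14 (mod 29).
10^2 ≡ 13 (mod 29)
10^4 ≡ 24 (mod 29)
10^8 ≡ 25 (mod 29)
10^14 = 10^(8+4+2) ≡ 28 (mod 29).
Result is 28 ≡ −1, so (68/29) = −1.

-1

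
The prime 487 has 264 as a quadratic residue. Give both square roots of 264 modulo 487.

Since 487 ≡ 3 (mod 4), a square root of 264 is 264^((487+1)/4) = 264^122 mod 487.
Repeated squaring: 264^2≡55, 264^4≡103, 264^8≡382, 264^16≡311, 264^32≡295, 264^64≡339 (mod 487).
264^122 = 264^(64+32+16+8+2) ≡ 400 (mod 487).
Check: 400² = 160000 ≡ 264 (mod 487). The two roots are 87 and 400.

87, 400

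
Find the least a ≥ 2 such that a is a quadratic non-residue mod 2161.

(2/2161) = +1, so 2 is a residue.
(3/2161) = +1, so 3 is a residue.
(4/2161) = +1, so 4 is a residue.
(5/2161) = +1, so 5 is a residue.
(6/2161) = +1, so 6 is a residue.
(7/2161) = −1, so 7 is the smallest positive non-residue mod 2161.

7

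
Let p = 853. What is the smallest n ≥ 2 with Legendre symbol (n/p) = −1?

2

(2/853) = −1, so 2 is the smallest positive non-residue mod 853.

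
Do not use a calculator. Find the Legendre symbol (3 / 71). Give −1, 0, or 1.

Reciprocity: 3 ≡ 3 and 71 ≡ 3 (mod 4), so (3/71) = −(71/3).
Reduce top mod 3: now compute (2/3).
Pull out 2: since 3 ≡ 3 (mod 8), (2/3) = -1.
Reached (1/3) = 1. Collecting the sign flips along the way, the symbol is +1.

1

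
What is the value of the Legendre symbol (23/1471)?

Reciprocity: 23 ≡ 3 and 1471 ≡ 3 (mod 4), so (23/1471) = −(1471/23).
Reduce top mod 23: now compute (22/23).
Pull out 2: since 23 ≡ 7 (mod 8), (2/23) = +1.
Reciprocity: 11 ≡ 3 and 23 ≡ 3 (mod 4), so (11/23) = −(23/11).
Reduce top mod 11: now compute (1/11).
Reached (1/11) = 1. Collecting the sign flips along the way, the symbol is +1.

1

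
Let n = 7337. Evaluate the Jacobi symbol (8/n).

Pull out 2^3: since 7337 ≡ 1 (mod 8), (2/7337) = +1, so (2/7337)^3 = +1.
Reached (1/7337) = 1. Collecting the sign flips along the way, the symbol is +1.

1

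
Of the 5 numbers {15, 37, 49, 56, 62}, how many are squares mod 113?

4

(15/113) = +1 → QR.
(37/113) = -1 → non-residue.
(49/113) = +1 → QR.
(56/113) = +1 → QR.
(62/113) = +1 → QR.
Total quadratic residues among the 5: 4.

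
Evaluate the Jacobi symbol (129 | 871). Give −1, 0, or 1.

Reciprocity: 129 ≡ 1 and 871 ≡ 3 (mod 4), so (129/871) = +(871/129).
Reduce top mod 129: now compute (97/129).
Reciprocity: 97 ≡ 1 and 129 ≡ 1 (mod 4), so (97/129) = +(129/97).
Reduce top mod 97: now compute (32/97).
Pull out 2^5: since 97 ≡ 1 (mod 8), (2/97) = +1, so (2/97)^5 = +1.
Reached (1/97) = 1. Collecting the sign flips along the way, the symbol is +1.

1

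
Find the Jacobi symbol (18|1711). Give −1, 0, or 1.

1

Pull out 2: since 1711 ≡ 7 (mod 8), (2/1711) = +1.
Reciprocity: 9 ≡ 1 and 1711 ≡ 3 (mod 4), so (9/1711) = +(1711/9).
Reduce top mod 9: now compute (1/9).
Reached (1/9) = 1. Collecting the sign flips along the way, the symbol is +1.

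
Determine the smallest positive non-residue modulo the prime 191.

7

(2/191) = +1, so 2 is a residue.
(3/191) = +1, so 3 is a residue.
(4/191) = +1, so 4 is a residue.
(5/191) = +1, so 5 is a residue.
(6/191) = +1, so 6 is a residue.
(7/191) = −1, so 7 is the smallest positive non-residue mod 191.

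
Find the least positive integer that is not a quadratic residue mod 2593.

5

(2/2593) = +1, so 2 is a residue.
(3/2593) = +1, so 3 is a residue.
(4/2593) = +1, so 4 is a residue.
(5/2593) = −1, so 5 is the smallest positive non-residue mod 2593.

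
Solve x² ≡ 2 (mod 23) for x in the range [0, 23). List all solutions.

5, 18

Since 23 ≡ 3 (mod 4), a square root of 2 is 2^((23+1)/4) = 2^6 mod 23.
Repeated squaring: 2^2≡4, 2^4≡16 (mod 23).
2^6 = 2^(4+2) ≡ 18 (mod 23).
Check: 18² = 324 ≡ 2 (mod 23). The two roots are 5 and 18.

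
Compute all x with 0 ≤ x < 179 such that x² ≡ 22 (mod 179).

77, 102

Since 179 ≡ 3 (mod 4), a square root of 22 is 22^((179+1)/4) = 22^45 mod 179.
Repeated squaring: 22^2≡126, 22^4≡124, 22^8≡161, 22^16≡145, 22^32≡82 (mod 179).
22^45 = 22^(32+8+4+1) ≡ 77 (mod 179).
Check: 77² = 5929 ≡ 22 (mod 179). The two roots are 77 and 102.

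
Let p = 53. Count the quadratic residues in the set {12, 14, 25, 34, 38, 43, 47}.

(12/53) = -1 → non-residue.
(14/53) = -1 → non-residue.
(25/53) = +1 → QR.
(34/53) = -1 → non-residue.
(38/53) = +1 → QR.
(43/53) = +1 → QR.
(47/53) = +1 → QR.
Total quadratic residues among the 7: 4.

4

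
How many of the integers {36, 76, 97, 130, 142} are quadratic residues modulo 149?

(36/149) = +1 → QR.
(76/149) = +1 → QR.
(97/149) = -1 → non-residue.
(130/149) = +1 → QR.
(142/149) = +1 → QR.
Total quadratic residues among the 5: 4.

4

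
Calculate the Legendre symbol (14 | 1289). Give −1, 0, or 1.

Pull out 2: since 1289 ≡ 1 (mod 8), (2/1289) = +1.
Reciprocity: 7 ≡ 3 and 1289 ≡ 1 (mod 4), so (7/1289) = +(1289/7).
Reduce top mod 7: now compute (1/7).
Reached (1/7) = 1. Collecting the sign flips along the way, the symbol is +1.

1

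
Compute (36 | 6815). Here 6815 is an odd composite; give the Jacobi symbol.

1

Pull out 2^2: since 6815 ≡ 7 (mod 8), (2/6815) = +1, so (2/6815)^2 = +1.
Reciprocity: 9 ≡ 1 and 6815 ≡ 3 (mod 4), so (9/6815) = +(6815/9).
Reduce top mod 9: now compute (2/9).
Pull out 2: since 9 ≡ 1 (mod 8), (2/9) = +1.
Reached (1/9) = 1. Collecting the sign flips along the way, the symbol is +1.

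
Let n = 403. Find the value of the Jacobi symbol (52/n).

0

Pull out 2^2: since 403 ≡ 3 (mod 8), (2/403) = -1, so (2/403)^2 = +1.
Reciprocity: 13 ≡ 1 and 403 ≡ 3 (mod 4), so (13/403) = +(403/13).
Reduce top mod 13: now compute (0/13).
Top reduces to 0: gcd > 1, so the symbol is 0.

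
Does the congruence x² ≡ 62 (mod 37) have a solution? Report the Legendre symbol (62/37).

1

Euler's criterion: (62/37) ≡ 25^18 (mod 37).
25^2 ≡ 33 (mod 37)
25^4 ≡ 16 (mod 37)
25^8 ≡ 34 (mod 37)
25^16 ≡ 9 (mod 37)
25^18 = 25^(16+2) ≡ 1 (mod 37).
Result is 1, so (62/37) = 1.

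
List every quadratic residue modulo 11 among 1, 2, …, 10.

Square k = 1,…,5 (k and 11−k give the same square):
1²=1, 2²=4, 3²=9, 4²≡5, 5²≡3 (mod 11).
So the quadratic residues mod 11 are {1, 3, 4, 5, 9}.

1, 3, 4, 5, 9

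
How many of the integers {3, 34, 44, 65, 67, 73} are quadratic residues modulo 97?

(3/97) = +1 → QR.
(34/97) = -1 → non-residue.
(44/97) = +1 → QR.
(65/97) = +1 → QR.
(67/97) = -1 → non-residue.
(73/97) = +1 → QR.
Total quadratic residues among the 6: 4.

4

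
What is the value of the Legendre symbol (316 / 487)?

-1

Pull out 2^2: since 487 ≡ 7 (mod 8), (2/487) = +1, so (2/487)^2 = +1.
Reciprocity: 79 ≡ 3 and 487 ≡ 3 (mod 4), so (79/487) = −(487/79).
Reduce top mod 79: now compute (13/79).
Reciprocity: 13 ≡ 1 and 79 ≡ 3 (mod 4), so (13/79) = +(79/13).
Reduce top mod 13: now compute (1/13).
Reached (1/13) = 1. Collecting the sign flips along the way, the symbol is -1.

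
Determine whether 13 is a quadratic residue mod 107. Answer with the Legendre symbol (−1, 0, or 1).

Euler's criterion: (13/107) ≡ 13^53 (mod 107).
13^2 ≡ 62 (mod 107)
13^4 ≡ 99 (mod 107)
13^8 ≡ 64 (mod 107)
13^16 ≡ 30 (mod 107)
13^32 ≡ 44 (mod 107)
13^53 = 13^(32+16+4+1) ≡ 1 (mod 107).
Result is 1, so (13/107) = 1.

1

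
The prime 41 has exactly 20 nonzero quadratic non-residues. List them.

3 6 7 11 12 13 14 15 17 19 22 24 26 27 28 29 30 34 35 38

Square k = 1,…,20 (k and 41−k give the same square):
1²=1, 2²=4, 3²=9, 4²=16, 5²=25, 6²=36, 7²≡8, 8²≡23, 9²≡40, 10²≡18, 11²≡39, 12²≡21, 13²≡5, 14²≡32, 15²≡20, 16²≡10, 17²≡2, 18²≡37, 19²≡33, 20²≡31 (mod 41).
The residues are {1, 2, 4, 5, 8, 9, 10, 16, 18, 20, 21, 23, 25, 31, 32, 33, 36, 37, 39, 40}; the non-residues are the remaining 20 nonzero classes.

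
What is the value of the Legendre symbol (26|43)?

Pull out 2: since 43 ≡ 3 (mod 8), (2/43) = -1.
Reciprocity: 13 ≡ 1 and 43 ≡ 3 (mod 4), so (13/43) = +(43/13).
Reduce top mod 13: now compute (4/13).
Pull out 2^2: since 13 ≡ 5 (mod 8), (2/13) = -1, so (2/13)^2 = +1.
Reached (1/13) = 1. Collecting the sign flips along the way, the symbol is -1.

-1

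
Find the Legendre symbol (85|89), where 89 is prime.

1

Euler's criterion: (85/89) ≡ 85^44 (mod 89).
85^2 ≡ 16 (mod 89)
85^4 ≡ 78 (mod 89)
85^8 ≡ 32 (mod 89)
85^16 ≡ 45 (mod 89)
85^32 ≡ 67 (mod 89)
85^44 = 85^(32+8+4) ≡ 1 (mod 89).
Result is 1, so (85/89) = 1.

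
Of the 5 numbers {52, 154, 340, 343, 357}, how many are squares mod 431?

1

(52/431) = -1 → non-residue.
(154/431) = -1 → non-residue.
(340/431) = -1 → non-residue.
(343/431) = -1 → non-residue.
(357/431) = +1 → QR.
Total quadratic residues among the 5: 1.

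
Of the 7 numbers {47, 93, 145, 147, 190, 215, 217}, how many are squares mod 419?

(47/419) = +1 → QR.
(93/419) = -1 → non-residue.
(145/419) = +1 → QR.
(147/419) = +1 → QR.
(190/419) = +1 → QR.
(215/419) = +1 → QR.
(217/419) = -1 → non-residue.
Total quadratic residues among the 7: 5.

5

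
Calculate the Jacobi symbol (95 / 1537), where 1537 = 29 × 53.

-1

Reciprocity: 95 ≡ 3 and 1537 ≡ 1 (mod 4), so (95/1537) = +(1537/95).
Reduce top mod 95: now compute (17/95).
Reciprocity: 17 ≡ 1 and 95 ≡ 3 (mod 4), so (17/95) = +(95/17).
Reduce top mod 17: now compute (10/17).
Pull out 2: since 17 ≡ 1 (mod 8), (2/17) = +1.
Reciprocity: 5 ≡ 1 and 17 ≡ 1 (mod 4), so (5/17) = +(17/5).
Reduce top mod 5: now compute (2/5).
Pull out 2: since 5 ≡ 5 (mod 8), (2/5) = -1.
Reached (1/5) = 1. Collecting the sign flips along the way, the symbol is -1.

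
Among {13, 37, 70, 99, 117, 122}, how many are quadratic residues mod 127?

6

(13/127) = +1 → QR.
(37/127) = +1 → QR.
(70/127) = +1 → QR.
(99/127) = +1 → QR.
(117/127) = +1 → QR.
(122/127) = +1 → QR.
Total quadratic residues among the 6: 6.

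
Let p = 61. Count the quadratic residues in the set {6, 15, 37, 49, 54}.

2

(6/61) = -1 → non-residue.
(15/61) = +1 → QR.
(37/61) = -1 → non-residue.
(49/61) = +1 → QR.
(54/61) = -1 → non-residue.
Total quadratic residues among the 5: 2.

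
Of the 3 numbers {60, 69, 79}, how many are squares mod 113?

(60/113) = +1 → QR.
(69/113) = +1 → QR.
(79/113) = -1 → non-residue.
Total quadratic residues among the 3: 2.

2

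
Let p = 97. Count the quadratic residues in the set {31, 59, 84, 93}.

2

(31/97) = +1 → QR.
(59/97) = -1 → non-residue.
(84/97) = -1 → non-residue.
(93/97) = +1 → QR.
Total quadratic residues among the 4: 2.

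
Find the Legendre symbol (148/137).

Euler's criterion: (148/137) ≡ 11^68 (mod 137).
11^2 ≡ 121 (mod 137)
11^4 ≡ 119 (mod 137)
11^8 ≡ 50 (mod 137)
11^16 ≡ 34 (mod 137)
11^32 ≡ 60 (mod 137)
11^64 ≡ 38 (mod 137)
11^68 = 11^(64+4) ≡ 1 (mod 137).
Result is 1, so (148/137) = 1.

1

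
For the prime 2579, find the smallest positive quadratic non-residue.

2

(2/2579) = −1, so 2 is the smallest positive non-residue mod 2579.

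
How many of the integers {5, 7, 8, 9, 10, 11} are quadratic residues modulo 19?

(5/19) = +1 → QR.
(7/19) = +1 → QR.
(8/19) = -1 → non-residue.
(9/19) = +1 → QR.
(10/19) = -1 → non-residue.
(11/19) = +1 → QR.
Total quadratic residues among the 6: 4.

4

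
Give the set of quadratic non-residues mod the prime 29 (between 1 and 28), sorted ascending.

2,3,8,10,11,12,14,15,17,18,19,21,26,27

Square k = 1,…,14 (k and 29−k give the same square):
1²=1, 2²=4, 3²=9, 4²=16, 5²=25, 6²≡7, 7²≡20, 8²≡6, 9²≡23, 10²≡13, 11²≡5, 12²≡28, 13²≡24, 14²≡22 (mod 29).
The residues are {1, 4, 5, 6, 7, 9, 13, 16, 20, 22, 23, 24, 25, 28}; the non-residues are the remaining 14 nonzero classes.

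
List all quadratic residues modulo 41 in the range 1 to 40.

1,2,4,5,8,9,10,16,18,20,21,23,25,31,32,33,36,37,39,40

Square k = 1,…,20 (k and 41−k give the same square):
1²=1, 2²=4, 3²=9, 4²=16, 5²=25, 6²=36, 7²≡8, 8²≡23, 9²≡40, 10²≡18, 11²≡39, 12²≡21, 13²≡5, 14²≡32, 15²≡20, 16²≡10, 17²≡2, 18²≡37, 19²≡33, 20²≡31 (mod 41).
So the quadratic residues mod 41 are {1, 2, 4, 5, 8, 9, 10, 16, 18, 20, 21, 23, 25, 31, 32, 33, 36, 37, 39, 40}.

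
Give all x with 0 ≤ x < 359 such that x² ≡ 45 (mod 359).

Since 359 ≡ 3 (mod 4), a square root of 45 is 45^((359+1)/4) = 45^90 mod 359.
Repeated squaring: 45^2≡230, 45^4≡127, 45^8≡333, 45^16≡317, 45^32≡328, 45^64≡243 (mod 359).
45^90 = 45^(64+16+8+2) ≡ 85 (mod 359).
Check: 85² = 7225 ≡ 45 (mod 359). The two roots are 85 and 274.

85, 274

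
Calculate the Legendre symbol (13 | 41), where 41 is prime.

Reciprocity: 13 ≡ 1 and 41 ≡ 1 (mod 4), so (13/41) = +(41/13).
Reduce top mod 13: now compute (2/13).
Pull out 2: since 13 ≡ 5 (mod 8), (2/13) = -1.
Reached (1/13) = 1. Collecting the sign flips along the way, the symbol is -1.

-1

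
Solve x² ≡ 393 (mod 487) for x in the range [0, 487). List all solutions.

82, 405

Since 487 ≡ 3 (mod 4), a square root of 393 is 393^((487+1)/4) = 393^122 mod 487.
Repeated squaring: 393^2≡70, 393^4≡30, 393^8≡413, 393^16≡119, 393^32≡38, 393^64≡470 (mod 487).
393^122 = 393^(64+32+16+8+2) ≡ 82 (mod 487).
Check: 82² = 6724 ≡ 393 (mod 487). The two roots are 82 and 405.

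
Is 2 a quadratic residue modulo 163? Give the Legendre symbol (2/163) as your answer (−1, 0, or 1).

-1

Pull out 2: since 163 ≡ 3 (mod 8), (2/163) = -1.
Reached (1/163) = 1. Collecting the sign flips along the way, the symbol is -1.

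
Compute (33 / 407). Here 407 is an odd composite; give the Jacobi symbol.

0

Reciprocity: 33 ≡ 1 and 407 ≡ 3 (mod 4), so (33/407) = +(407/33).
Reduce top mod 33: now compute (11/33).
Reciprocity: 11 ≡ 3 and 33 ≡ 1 (mod 4), so (11/33) = +(33/11).
Reduce top mod 11: now compute (0/11).
Top reduces to 0: gcd > 1, so the symbol is 0.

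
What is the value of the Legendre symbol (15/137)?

1

Euler's criterion: (15/137) ≡ 15^68 (mod 137).
15^2 ≡ 88 (mod 137)
15^4 ≡ 72 (mod 137)
15^8 ≡ 115 (mod 137)
15^16 ≡ 73 (mod 137)
15^32 ≡ 123 (mod 137)
15^64 ≡ 59 (mod 137)
15^68 = 15^(64+4) ≡ 1 (mod 137).
Result is 1, so (15/137) = 1.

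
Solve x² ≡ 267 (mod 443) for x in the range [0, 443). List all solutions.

209, 234

Since 443 ≡ 3 (mod 4), a square root of 267 is 267^((443+1)/4) = 267^111 mod 443.
Repeated squaring: 267^2≡409, 267^4≡270, 267^8≡248, 267^16≡370, 267^32≡13, 267^64≡169 (mod 443).
267^111 = 267^(64+32+8+4+2+1) ≡ 209 (mod 443).
Check: 209² = 43681 ≡ 267 (mod 443). The two roots are 209 and 234.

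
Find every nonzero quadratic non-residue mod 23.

Square k = 1,…,11 (k and 23−k give the same square):
1²=1, 2²=4, 3²=9, 4²=16, 5²≡2, 6²≡13, 7²≡3, 8²≡18, 9²≡12, 10²≡8, 11²≡6 (mod 23).
The residues are {1, 2, 3, 4, 6, 8, 9, 12, 13, 16, 18}; the non-residues are the remaining 11 nonzero classes.

5 7 10 11 14 15 17 19 20 21 22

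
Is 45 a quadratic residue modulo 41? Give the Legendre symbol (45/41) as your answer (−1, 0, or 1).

1

First reduce: 45 ≡ 4 (mod 41).
Pull out 2^2: since 41 ≡ 1 (mod 8), (2/41) = +1, so (2/41)^2 = +1.
Reached (1/41) = 1. Collecting the sign flips along the way, the symbol is +1.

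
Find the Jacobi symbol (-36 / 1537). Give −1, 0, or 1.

First reduce: -36 ≡ 1501 (mod 1537).
Reciprocity: 1501 ≡ 1 and 1537 ≡ 1 (mod 4), so (1501/1537) = +(1537/1501).
Reduce top mod 1501: now compute (36/1501).
Pull out 2^2: since 1501 ≡ 5 (mod 8), (2/1501) = -1, so (2/1501)^2 = +1.
Reciprocity: 9 ≡ 1 and 1501 ≡ 1 (mod 4), so (9/1501) = +(1501/9).
Reduce top mod 9: now compute (7/9).
Reciprocity: 7 ≡ 3 and 9 ≡ 1 (mod 4), so (7/9) = +(9/7).
Reduce top mod 7: now compute (2/7).
Pull out 2: since 7 ≡ 7 (mod 8), (2/7) = +1.
Reached (1/7) = 1. Collecting the sign flips along the way, the symbol is +1.

1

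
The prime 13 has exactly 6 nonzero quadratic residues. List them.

Square k = 1,…,6 (k and 13−k give the same square):
1²=1, 2²=4, 3²=9, 4²≡3, 5²≡12, 6²≡10 (mod 13).
So the quadratic residues mod 13 are {1, 3, 4, 9, 10, 12}.

1, 3, 4, 9, 10, 12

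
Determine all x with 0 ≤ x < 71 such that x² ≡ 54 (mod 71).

14, 57

Since 71 ≡ 3 (mod 4), a square root of 54 is 54^((71+1)/4) = 54^18 mod 71.
Repeated squaring: 54^2≡5, 54^4≡25, 54^8≡57, 54^16≡54 (mod 71).
54^18 = 54^(16+2) ≡ 57 (mod 71).
Check: 57² = 3249 ≡ 54 (mod 71). The two roots are 14 and 57.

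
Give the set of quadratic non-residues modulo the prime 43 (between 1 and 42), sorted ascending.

2 3 5 7 8 12 18 19 20 22 26 27 28 29 30 32 33 34 37 39 42

Square k = 1,…,21 (k and 43−k give the same square):
1²=1, 2²=4, 3²=9, 4²=16, 5²=25, 6²=36, 7²≡6, 8²≡21, 9²≡38, 10²≡14, 11²≡35, 12²≡15, 13²≡40, 14²≡24, 15²≡10, 16²≡41, 17²≡31, 18²≡23, 19²≡17, 20²≡13, 21²≡11 (mod 43).
The residues are {1, 4, 6, 9, 10, 11, 13, 14, 15, 16, 17, 21, 23, 24, 25, 31, 35, 36, 38, 40, 41}; the non-residues are the remaining 21 nonzero classes.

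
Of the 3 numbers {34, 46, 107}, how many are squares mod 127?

(34/127) = +1 → QR.
(46/127) = -1 → non-residue.
(107/127) = +1 → QR.
Total quadratic residues among the 3: 2.

2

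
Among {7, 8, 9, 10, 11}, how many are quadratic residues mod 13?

(7/13) = -1 → non-residue.
(8/13) = -1 → non-residue.
(9/13) = +1 → QR.
(10/13) = +1 → QR.
(11/13) = -1 → non-residue.
Total quadratic residues among the 5: 2.

2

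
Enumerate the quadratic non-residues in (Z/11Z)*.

Square k = 1,…,5 (k and 11−k give the same square):
1²=1, 2²=4, 3²=9, 4²≡5, 5²≡3 (mod 11).
The residues are {1, 3, 4, 5, 9}; the non-residues are the remaining 5 nonzero classes.

2, 6, 7, 8, 10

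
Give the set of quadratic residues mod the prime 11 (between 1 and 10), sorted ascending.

Square k = 1,…,5 (k and 11−k give the same square):
1²=1, 2²=4, 3²=9, 4²≡5, 5²≡3 (mod 11).
So the quadratic residues mod 11 are {1, 3, 4, 5, 9}.

1, 3, 4, 5, 9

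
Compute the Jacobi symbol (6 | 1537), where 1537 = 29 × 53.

1

Pull out 2: since 1537 ≡ 1 (mod 8), (2/1537) = +1.
Reciprocity: 3 ≡ 3 and 1537 ≡ 1 (mod 4), so (3/1537) = +(1537/3).
Reduce top mod 3: now compute (1/3).
Reached (1/3) = 1. Collecting the sign flips along the way, the symbol is +1.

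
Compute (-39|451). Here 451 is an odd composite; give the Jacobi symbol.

First reduce: -39 ≡ 412 (mod 451).
Pull out 2^2: since 451 ≡ 3 (mod 8), (2/451) = -1, so (2/451)^2 = +1.
Reciprocity: 103 ≡ 3 and 451 ≡ 3 (mod 4), so (103/451) = −(451/103).
Reduce top mod 103: now compute (39/103).
Reciprocity: 39 ≡ 3 and 103 ≡ 3 (mod 4), so (39/103) = −(103/39).
Reduce top mod 39: now compute (25/39).
Reciprocity: 25 ≡ 1 and 39 ≡ 3 (mod 4), so (25/39) = +(39/25).
Reduce top mod 25: now compute (14/25).
Pull out 2: since 25 ≡ 1 (mod 8), (2/25) = +1.
Reciprocity: 7 ≡ 3 and 25 ≡ 1 (mod 4), so (7/25) = +(25/7).
Reduce top mod 7: now compute (4/7).
Pull out 2^2: since 7 ≡ 7 (mod 8), (2/7) = +1, so (2/7)^2 = +1.
Reached (1/7) = 1. Collecting the sign flips along the way, the symbol is +1.

1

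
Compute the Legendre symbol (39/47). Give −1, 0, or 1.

Reciprocity: 39 ≡ 3 and 47 ≡ 3 (mod 4), so (39/47) = −(47/39).
Reduce top mod 39: now compute (8/39).
Pull out 2^3: since 39 ≡ 7 (mod 8), (2/39) = +1, so (2/39)^3 = +1.
Reached (1/39) = 1. Collecting the sign flips along the way, the symbol is -1.

-1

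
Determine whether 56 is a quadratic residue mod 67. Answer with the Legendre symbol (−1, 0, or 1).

1

Euler's criterion: (56/67) ≡ 56^33 (mod 67).
56^2 ≡ 54 (mod 67)
56^4 ≡ 35 (mod 67)
56^8 ≡ 19 (mod 67)
56^16 ≡ 26 (mod 67)
56^32 ≡ 6 (mod 67)
56^33 = 56^(32+1) ≡ 1 (mod 67).
Result is 1, so (56/67) = 1.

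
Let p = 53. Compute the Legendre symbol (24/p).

1

Pull out 2^3: since 53 ≡ 5 (mod 8), (2/53) = -1, so (2/53)^3 = -1.
Reciprocity: 3 ≡ 3 and 53 ≡ 1 (mod 4), so (3/53) = +(53/3).
Reduce top mod 3: now compute (2/3).
Pull out 2: since 3 ≡ 3 (mod 8), (2/3) = -1.
Reached (1/3) = 1. Collecting the sign flips along the way, the symbol is +1.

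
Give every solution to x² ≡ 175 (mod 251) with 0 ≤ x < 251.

Since 251 ≡ 3 (mod 4), a square root of 175 is 175^((251+1)/4) = 175^63 mod 251.
Repeated squaring: 175^2≡3, 175^4≡9, 175^8≡81, 175^16≡35, 175^32≡221 (mod 251).
175^63 = 175^(32+16+8+4+2+1) ≡ 41 (mod 251).
Check: 41² = 1681 ≡ 175 (mod 251). The two roots are 41 and 210.

41, 210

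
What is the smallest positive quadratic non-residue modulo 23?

(2/23) = +1, so 2 is a residue.
(3/23) = +1, so 3 is a residue.
(4/23) = +1, so 4 is a residue.
(5/23) = −1, so 5 is the smallest positive non-residue mod 23.

5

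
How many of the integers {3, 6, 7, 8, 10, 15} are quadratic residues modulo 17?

(3/17) = -1 → non-residue.
(6/17) = -1 → non-residue.
(7/17) = -1 → non-residue.
(8/17) = +1 → QR.
(10/17) = -1 → non-residue.
(15/17) = +1 → QR.
Total quadratic residues among the 6: 2.

2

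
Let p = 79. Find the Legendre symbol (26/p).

Pull out 2: since 79 ≡ 7 (mod 8), (2/79) = +1.
Reciprocity: 13 ≡ 1 and 79 ≡ 3 (mod 4), so (13/79) = +(79/13).
Reduce top mod 13: now compute (1/13).
Reached (1/13) = 1. Collecting the sign flips along the way, the symbol is +1.

1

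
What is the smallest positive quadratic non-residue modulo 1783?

3

(2/1783) = +1, so 2 is a residue.
(3/1783) = −1, so 3 is the smallest positive non-residue mod 1783.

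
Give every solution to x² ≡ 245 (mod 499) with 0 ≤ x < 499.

149, 350

Since 499 ≡ 3 (mod 4), a square root of 245 is 245^((499+1)/4) = 245^125 mod 499.
Repeated squaring: 245^2≡145, 245^4≡67, 245^8≡497, 245^16≡4, 245^32≡16, 245^64≡256 (mod 499).
245^125 = 245^(64+32+16+8+4+1) ≡ 350 (mod 499).
Check: 350² = 122500 ≡ 245 (mod 499). The two roots are 149 and 350.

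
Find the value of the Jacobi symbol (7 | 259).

Reciprocity: 7 ≡ 3 and 259 ≡ 3 (mod 4), so (7/259) = −(259/7).
Reduce top mod 7: now compute (0/7).
Top reduces to 0: gcd > 1, so the symbol is 0.

0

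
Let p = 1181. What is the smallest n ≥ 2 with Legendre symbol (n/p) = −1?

2

(2/1181) = −1, so 2 is the smallest positive non-residue mod 1181.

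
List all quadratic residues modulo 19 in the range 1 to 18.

Square k = 1,…,9 (k and 19−k give the same square):
1²=1, 2²=4, 3²=9, 4²=16, 5²≡6, 6²≡17, 7²≡11, 8²≡7, 9²≡5 (mod 19).
So the quadratic residues mod 19 are {1, 4, 5, 6, 7, 9, 11, 16, 17}.

1 4 5 6 7 9 11 16 17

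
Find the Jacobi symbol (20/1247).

Pull out 2^2: since 1247 ≡ 7 (mod 8), (2/1247) = +1, so (2/1247)^2 = +1.
Reciprocity: 5 ≡ 1 and 1247 ≡ 3 (mod 4), so (5/1247) = +(1247/5).
Reduce top mod 5: now compute (2/5).
Pull out 2: since 5 ≡ 5 (mod 8), (2/5) = -1.
Reached (1/5) = 1. Collecting the sign flips along the way, the symbol is -1.

-1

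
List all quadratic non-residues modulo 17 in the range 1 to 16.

3, 5, 6, 7, 10, 11, 12, 14

Square k = 1,…,8 (k and 17−k give the same square):
1²=1, 2²=4, 3²=9, 4²=16, 5²≡8, 6²≡2, 7²≡15, 8²≡13 (mod 17).
The residues are {1, 2, 4, 8, 9, 13, 15, 16}; the non-residues are the remaining 8 nonzero classes.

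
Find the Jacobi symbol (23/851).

Reciprocity: 23 ≡ 3 and 851 ≡ 3 (mod 4), so (23/851) = −(851/23).
Reduce top mod 23: now compute (0/23).
Top reduces to 0: gcd > 1, so the symbol is 0.

0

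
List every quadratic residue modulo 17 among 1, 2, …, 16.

1, 2, 4, 8, 9, 13, 15, 16

Square k = 1,…,8 (k and 17−k give the same square):
1²=1, 2²=4, 3²=9, 4²=16, 5²≡8, 6²≡2, 7²≡15, 8²≡13 (mod 17).
So the quadratic residues mod 17 are {1, 2, 4, 8, 9, 13, 15, 16}.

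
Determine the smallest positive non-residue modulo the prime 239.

7

(2/239) = +1, so 2 is a residue.
(3/239) = +1, so 3 is a residue.
(4/239) = +1, so 4 is a residue.
(5/239) = +1, so 5 is a residue.
(6/239) = +1, so 6 is a residue.
(7/239) = −1, so 7 is the smallest positive non-residue mod 239.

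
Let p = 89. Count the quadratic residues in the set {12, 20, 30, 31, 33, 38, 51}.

1

(12/89) = -1 → non-residue.
(20/89) = +1 → QR.
(30/89) = -1 → non-residue.
(31/89) = -1 → non-residue.
(33/89) = -1 → non-residue.
(38/89) = -1 → non-residue.
(51/89) = -1 → non-residue.
Total quadratic residues among the 7: 1.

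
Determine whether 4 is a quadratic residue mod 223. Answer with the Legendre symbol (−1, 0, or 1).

1

Pull out 2^2: since 223 ≡ 7 (mod 8), (2/223) = +1, so (2/223)^2 = +1.
Reached (1/223) = 1. Collecting the sign flips along the way, the symbol is +1.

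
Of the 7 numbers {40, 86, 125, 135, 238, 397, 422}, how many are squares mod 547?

(40/547) = +1 → QR.
(86/547) = +1 → QR.
(125/547) = -1 → non-residue.
(135/547) = +1 → QR.
(238/547) = -1 → non-residue.
(397/547) = -1 → non-residue.
(422/547) = +1 → QR.
Total quadratic residues among the 7: 4.

4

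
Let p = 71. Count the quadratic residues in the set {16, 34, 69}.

(16/71) = +1 → QR.
(34/71) = -1 → non-residue.
(69/71) = -1 → non-residue.
Total quadratic residues among the 3: 1.

1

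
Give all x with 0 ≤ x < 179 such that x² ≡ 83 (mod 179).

21, 158

Since 179 ≡ 3 (mod 4), a square root of 83 is 83^((179+1)/4) = 83^45 mod 179.
Repeated squaring: 83^2≡87, 83^4≡51, 83^8≡95, 83^16≡75, 83^32≡76 (mod 179).
83^45 = 83^(32+8+4+1) ≡ 158 (mod 179).
Check: 158² = 24964 ≡ 83 (mod 179). The two roots are 21 and 158.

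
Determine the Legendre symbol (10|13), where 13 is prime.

Pull out 2: since 13 ≡ 5 (mod 8), (2/13) = -1.
Reciprocity: 5 ≡ 1 and 13 ≡ 1 (mod 4), so (5/13) = +(13/5).
Reduce top mod 5: now compute (3/5).
Reciprocity: 3 ≡ 3 and 5 ≡ 1 (mod 4), so (3/5) = +(5/3).
Reduce top mod 3: now compute (2/3).
Pull out 2: since 3 ≡ 3 (mod 8), (2/3) = -1.
Reached (1/3) = 1. Collecting the sign flips along the way, the symbol is +1.

1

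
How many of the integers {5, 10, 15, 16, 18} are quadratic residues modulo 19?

(5/19) = +1 → QR.
(10/19) = -1 → non-residue.
(15/19) = -1 → non-residue.
(16/19) = +1 → QR.
(18/19) = -1 → non-residue.
Total quadratic residues among the 5: 2.

2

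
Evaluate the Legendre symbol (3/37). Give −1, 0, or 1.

1

Euler's criterion: (3/37) ≡ 3^18 (mod 37).
3^2 ≡ 9 (mod 37)
3^4 ≡ 7 (mod 37)
3^8 ≡ 12 (mod 37)
3^16 ≡ 33 (mod 37)
3^18 = 3^(16+2) ≡ 1 (mod 37).
Result is 1, so (3/37) = 1.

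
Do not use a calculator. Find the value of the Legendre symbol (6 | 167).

1

Pull out 2: since 167 ≡ 7 (mod 8), (2/167) = +1.
Reciprocity: 3 ≡ 3 and 167 ≡ 3 (mod 4), so (3/167) = −(167/3).
Reduce top mod 3: now compute (2/3).
Pull out 2: since 3 ≡ 3 (mod 8), (2/3) = -1.
Reached (1/3) = 1. Collecting the sign flips along the way, the symbol is +1.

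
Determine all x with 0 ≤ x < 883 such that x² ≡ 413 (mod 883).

36, 847

Since 883 ≡ 3 (mod 4), a square root of 413 is 413^((883+1)/4) = 413^221 mod 883.
Repeated squaring: 413^2≡150, 413^4≡425, 413^8≡493, 413^16≡224, 413^32≡728, 413^64≡184, 413^128≡302 (mod 883).
413^221 = 413^(128+64+16+8+4+1) ≡ 36 (mod 883).
Check: 36² = 1296 ≡ 413 (mod 883). The two roots are 36 and 847.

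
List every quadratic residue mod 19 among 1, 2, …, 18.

1, 4, 5, 6, 7, 9, 11, 16, 17

Square k = 1,…,9 (k and 19−k give the same square):
1²=1, 2²=4, 3²=9, 4²=16, 5²≡6, 6²≡17, 7²≡11, 8²≡7, 9²≡5 (mod 19).
So the quadratic residues mod 19 are {1, 4, 5, 6, 7, 9, 11, 16, 17}.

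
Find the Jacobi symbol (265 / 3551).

0

Reciprocity: 265 ≡ 1 and 3551 ≡ 3 (mod 4), so (265/3551) = +(3551/265).
Reduce top mod 265: now compute (106/265).
Pull out 2: since 265 ≡ 1 (mod 8), (2/265) = +1.
Reciprocity: 53 ≡ 1 and 265 ≡ 1 (mod 4), so (53/265) = +(265/53).
Reduce top mod 53: now compute (0/53).
Top reduces to 0: gcd > 1, so the symbol is 0.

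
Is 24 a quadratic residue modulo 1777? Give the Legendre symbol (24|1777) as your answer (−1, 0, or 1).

Pull out 2^3: since 1777 ≡ 1 (mod 8), (2/1777) = +1, so (2/1777)^3 = +1.
Reciprocity: 3 ≡ 3 and 1777 ≡ 1 (mod 4), so (3/1777) = +(1777/3).
Reduce top mod 3: now compute (1/3).
Reached (1/3) = 1. Collecting the sign flips along the way, the symbol is +1.

1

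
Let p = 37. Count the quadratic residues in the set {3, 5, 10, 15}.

2

(3/37) = +1 → QR.
(5/37) = -1 → non-residue.
(10/37) = +1 → QR.
(15/37) = -1 → non-residue.
Total quadratic residues among the 4: 2.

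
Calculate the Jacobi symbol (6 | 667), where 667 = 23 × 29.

1

Pull out 2: since 667 ≡ 3 (mod 8), (2/667) = -1.
Reciprocity: 3 ≡ 3 and 667 ≡ 3 (mod 4), so (3/667) = −(667/3).
Reduce top mod 3: now compute (1/3).
Reached (1/3) = 1. Collecting the sign flips along the way, the symbol is +1.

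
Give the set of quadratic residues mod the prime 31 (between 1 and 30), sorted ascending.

Square k = 1,…,15 (k and 31−k give the same square):
1²=1, 2²=4, 3²=9, 4²=16, 5²=25, 6²≡5, 7²≡18, 8²≡2, 9²≡19, 10²≡7, 11²≡28, 12²≡20, 13²≡14, 14²≡10, 15²≡8 (mod 31).
So the quadratic residues mod 31 are {1, 2, 4, 5, 7, 8, 9, 10, 14, 16, 18, 19, 20, 25, 28}.

1, 2, 4, 5, 7, 8, 9, 10, 14, 16, 18, 19, 20, 25, 28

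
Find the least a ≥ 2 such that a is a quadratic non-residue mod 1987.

(2/1987) = −1, so 2 is the smallest positive non-residue mod 1987.

2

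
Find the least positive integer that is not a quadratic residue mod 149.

2

(2/149) = −1, so 2 is the smallest positive non-residue mod 149.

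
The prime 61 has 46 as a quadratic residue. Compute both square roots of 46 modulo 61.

61 ≡ 1 (mod 4), so we find a root by search.
Trying successive values, 30² = 900 ≡ 46 (mod 61). The other root is 61 − 30 = 31.

30, 31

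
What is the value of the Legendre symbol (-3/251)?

First reduce: -3 ≡ 248 (mod 251).
Pull out 2^3: since 251 ≡ 3 (mod 8), (2/251) = -1, so (2/251)^3 = -1.
Reciprocity: 31 ≡ 3 and 251 ≡ 3 (mod 4), so (31/251) = −(251/31).
Reduce top mod 31: now compute (3/31).
Reciprocity: 3 ≡ 3 and 31 ≡ 3 (mod 4), so (3/31) = −(31/3).
Reduce top mod 3: now compute (1/3).
Reached (1/3) = 1. Collecting the sign flips along the way, the symbol is -1.

-1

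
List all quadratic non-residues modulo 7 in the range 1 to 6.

Square k = 1,…,3 (k and 7−k give the same square):
1²=1, 2²=4, 3²≡2 (mod 7).
The residues are {1, 2, 4}; the non-residues are the remaining 3 nonzero classes.

3, 5, 6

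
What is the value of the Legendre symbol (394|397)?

1

Pull out 2: since 397 ≡ 5 (mod 8), (2/397) = -1.
Reciprocity: 197 ≡ 1 and 397 ≡ 1 (mod 4), so (197/397) = +(397/197).
Reduce top mod 197: now compute (3/197).
Reciprocity: 3 ≡ 3 and 197 ≡ 1 (mod 4), so (3/197) = +(197/3).
Reduce top mod 3: now compute (2/3).
Pull out 2: since 3 ≡ 3 (mod 8), (2/3) = -1.
Reached (1/3) = 1. Collecting the sign flips along the way, the symbol is +1.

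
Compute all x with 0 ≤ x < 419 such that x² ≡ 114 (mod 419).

47, 372

Since 419 ≡ 3 (mod 4), a square root of 114 is 114^((419+1)/4) = 114^105 mod 419.
Repeated squaring: 114^2≡7, 114^4≡49, 114^8≡306, 114^16≡199, 114^32≡215, 114^64≡135 (mod 419).
114^105 = 114^(64+32+8+1) ≡ 47 (mod 419).
Check: 47² = 2209 ≡ 114 (mod 419). The two roots are 47 and 372.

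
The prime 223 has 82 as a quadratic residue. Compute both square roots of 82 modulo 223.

Since 223 ≡ 3 (mod 4), a square root of 82 is 82^((223+1)/4) = 82^56 mod 223.
Repeated squaring: 82^2≡34, 82^4≡41, 82^8≡120, 82^16≡128, 82^32≡105 (mod 223).
82^56 = 82^(32+16+8) ≡ 64 (mod 223).
Check: 64² = 4096 ≡ 82 (mod 223). The two roots are 64 and 159.

64, 159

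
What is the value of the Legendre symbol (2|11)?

-1

Pull out 2: since 11 ≡ 3 (mod 8), (2/11) = -1.
Reached (1/11) = 1. Collecting the sign flips along the way, the symbol is -1.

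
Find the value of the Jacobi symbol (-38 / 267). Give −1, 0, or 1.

First reduce: -38 ≡ 229 (mod 267).
Reciprocity: 229 ≡ 1 and 267 ≡ 3 (mod 4), so (229/267) = +(267/229).
Reduce top mod 229: now compute (38/229).
Pull out 2: since 229 ≡ 5 (mod 8), (2/229) = -1.
Reciprocity: 19 ≡ 3 and 229 ≡ 1 (mod 4), so (19/229) = +(229/19).
Reduce top mod 19: now compute (1/19).
Reached (1/19) = 1. Collecting the sign flips along the way, the symbol is -1.

-1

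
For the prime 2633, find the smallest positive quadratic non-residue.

(2/2633) = +1, so 2 is a residue.
(3/2633) = −1, so 3 is the smallest positive non-residue mod 2633.

3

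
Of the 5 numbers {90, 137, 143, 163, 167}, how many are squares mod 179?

0

(90/179) = -1 → non-residue.
(137/179) = -1 → non-residue.
(143/179) = -1 → non-residue.
(163/179) = -1 → non-residue.
(167/179) = -1 → non-residue.
Total quadratic residues among the 5: 0.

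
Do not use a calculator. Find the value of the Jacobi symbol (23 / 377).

1

Reciprocity: 23 ≡ 3 and 377 ≡ 1 (mod 4), so (23/377) = +(377/23).
Reduce top mod 23: now compute (9/23).
Reciprocity: 9 ≡ 1 and 23 ≡ 3 (mod 4), so (9/23) = +(23/9).
Reduce top mod 9: now compute (5/9).
Reciprocity: 5 ≡ 1 and 9 ≡ 1 (mod 4), so (5/9) = +(9/5).
Reduce top mod 5: now compute (4/5).
Pull out 2^2: since 5 ≡ 5 (mod 8), (2/5) = -1, so (2/5)^2 = +1.
Reached (1/5) = 1. Collecting the sign flips along the way, the symbol is +1.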